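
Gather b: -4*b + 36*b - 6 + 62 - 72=32*b - 16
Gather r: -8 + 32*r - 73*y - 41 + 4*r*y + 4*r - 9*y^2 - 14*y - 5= r*(4*y + 36) - 9*y^2 - 87*y - 54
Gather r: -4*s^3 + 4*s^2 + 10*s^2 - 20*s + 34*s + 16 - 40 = -4*s^3 + 14*s^2 + 14*s - 24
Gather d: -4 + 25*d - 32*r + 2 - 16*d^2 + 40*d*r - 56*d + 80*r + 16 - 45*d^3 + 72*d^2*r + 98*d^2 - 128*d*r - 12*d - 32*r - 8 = -45*d^3 + d^2*(72*r + 82) + d*(-88*r - 43) + 16*r + 6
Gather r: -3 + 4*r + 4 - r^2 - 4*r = 1 - r^2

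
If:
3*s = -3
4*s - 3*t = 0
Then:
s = -1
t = -4/3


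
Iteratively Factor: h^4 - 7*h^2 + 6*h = (h)*(h^3 - 7*h + 6) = h*(h - 2)*(h^2 + 2*h - 3) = h*(h - 2)*(h + 3)*(h - 1)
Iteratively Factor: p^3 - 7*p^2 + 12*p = (p - 3)*(p^2 - 4*p) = p*(p - 3)*(p - 4)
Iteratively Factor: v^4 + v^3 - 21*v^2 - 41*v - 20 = (v + 1)*(v^3 - 21*v - 20) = (v + 1)*(v + 4)*(v^2 - 4*v - 5) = (v - 5)*(v + 1)*(v + 4)*(v + 1)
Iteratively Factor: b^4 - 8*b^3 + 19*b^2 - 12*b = (b - 3)*(b^3 - 5*b^2 + 4*b) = b*(b - 3)*(b^2 - 5*b + 4) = b*(b - 4)*(b - 3)*(b - 1)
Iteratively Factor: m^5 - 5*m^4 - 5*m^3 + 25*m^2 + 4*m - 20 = (m - 1)*(m^4 - 4*m^3 - 9*m^2 + 16*m + 20) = (m - 5)*(m - 1)*(m^3 + m^2 - 4*m - 4) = (m - 5)*(m - 2)*(m - 1)*(m^2 + 3*m + 2) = (m - 5)*(m - 2)*(m - 1)*(m + 2)*(m + 1)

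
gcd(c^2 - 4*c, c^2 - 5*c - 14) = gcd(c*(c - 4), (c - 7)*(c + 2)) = 1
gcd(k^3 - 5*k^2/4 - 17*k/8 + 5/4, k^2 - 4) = k - 2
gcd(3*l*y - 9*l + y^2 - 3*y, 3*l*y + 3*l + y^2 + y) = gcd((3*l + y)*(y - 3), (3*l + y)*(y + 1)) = 3*l + y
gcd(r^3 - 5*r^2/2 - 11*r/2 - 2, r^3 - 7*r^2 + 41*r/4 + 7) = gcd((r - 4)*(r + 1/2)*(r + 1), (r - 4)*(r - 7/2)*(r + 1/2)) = r^2 - 7*r/2 - 2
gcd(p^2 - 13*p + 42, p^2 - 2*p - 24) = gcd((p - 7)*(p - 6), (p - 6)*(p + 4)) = p - 6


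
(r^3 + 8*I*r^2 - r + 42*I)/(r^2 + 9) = (r^2 + 5*I*r + 14)/(r - 3*I)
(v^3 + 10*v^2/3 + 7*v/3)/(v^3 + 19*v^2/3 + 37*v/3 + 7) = v/(v + 3)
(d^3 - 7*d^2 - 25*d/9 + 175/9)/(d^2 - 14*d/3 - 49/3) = (9*d^2 - 25)/(3*(3*d + 7))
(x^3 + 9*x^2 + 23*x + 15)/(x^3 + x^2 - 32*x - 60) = (x^2 + 4*x + 3)/(x^2 - 4*x - 12)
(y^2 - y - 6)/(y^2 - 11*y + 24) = (y + 2)/(y - 8)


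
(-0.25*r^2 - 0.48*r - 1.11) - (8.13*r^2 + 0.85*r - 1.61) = -8.38*r^2 - 1.33*r + 0.5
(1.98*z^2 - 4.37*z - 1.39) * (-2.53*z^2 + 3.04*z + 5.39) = -5.0094*z^4 + 17.0753*z^3 + 0.904099999999999*z^2 - 27.7799*z - 7.4921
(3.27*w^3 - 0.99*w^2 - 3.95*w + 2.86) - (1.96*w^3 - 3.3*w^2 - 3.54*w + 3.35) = 1.31*w^3 + 2.31*w^2 - 0.41*w - 0.49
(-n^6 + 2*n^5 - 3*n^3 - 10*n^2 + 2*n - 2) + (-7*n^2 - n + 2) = -n^6 + 2*n^5 - 3*n^3 - 17*n^2 + n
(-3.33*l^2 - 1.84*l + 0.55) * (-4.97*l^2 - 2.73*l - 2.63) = 16.5501*l^4 + 18.2357*l^3 + 11.0476*l^2 + 3.3377*l - 1.4465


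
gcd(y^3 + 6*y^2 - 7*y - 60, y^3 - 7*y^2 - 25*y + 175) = y + 5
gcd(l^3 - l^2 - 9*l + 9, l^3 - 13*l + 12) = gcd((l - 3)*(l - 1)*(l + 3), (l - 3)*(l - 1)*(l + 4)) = l^2 - 4*l + 3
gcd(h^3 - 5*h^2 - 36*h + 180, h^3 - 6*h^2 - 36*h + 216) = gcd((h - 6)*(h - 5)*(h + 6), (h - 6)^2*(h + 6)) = h^2 - 36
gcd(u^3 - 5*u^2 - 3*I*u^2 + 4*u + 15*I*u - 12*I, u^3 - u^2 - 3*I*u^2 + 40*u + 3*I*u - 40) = u - 1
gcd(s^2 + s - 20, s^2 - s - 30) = s + 5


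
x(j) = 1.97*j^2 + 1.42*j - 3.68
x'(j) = 3.94*j + 1.42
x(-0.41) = -3.93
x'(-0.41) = -0.20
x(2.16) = 8.58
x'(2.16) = 9.93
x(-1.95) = 1.04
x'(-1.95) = -6.26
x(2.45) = 11.62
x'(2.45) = 11.07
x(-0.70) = -3.71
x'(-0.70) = -1.34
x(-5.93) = 57.17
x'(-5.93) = -21.94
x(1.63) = 3.87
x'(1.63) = 7.84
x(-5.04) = 39.20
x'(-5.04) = -18.44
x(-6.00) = 58.72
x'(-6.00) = -22.22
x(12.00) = 297.04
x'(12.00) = 48.70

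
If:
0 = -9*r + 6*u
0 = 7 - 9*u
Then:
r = 14/27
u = 7/9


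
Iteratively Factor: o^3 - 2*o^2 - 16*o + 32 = (o - 2)*(o^2 - 16) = (o - 4)*(o - 2)*(o + 4)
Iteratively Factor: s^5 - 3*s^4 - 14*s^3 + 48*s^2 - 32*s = (s - 2)*(s^4 - s^3 - 16*s^2 + 16*s) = (s - 2)*(s + 4)*(s^3 - 5*s^2 + 4*s) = (s - 4)*(s - 2)*(s + 4)*(s^2 - s) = (s - 4)*(s - 2)*(s - 1)*(s + 4)*(s)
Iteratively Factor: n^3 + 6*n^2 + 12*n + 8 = (n + 2)*(n^2 + 4*n + 4) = (n + 2)^2*(n + 2)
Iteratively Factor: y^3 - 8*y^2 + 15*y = (y - 5)*(y^2 - 3*y) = y*(y - 5)*(y - 3)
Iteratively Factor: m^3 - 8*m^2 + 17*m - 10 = (m - 5)*(m^2 - 3*m + 2) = (m - 5)*(m - 2)*(m - 1)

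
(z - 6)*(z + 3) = z^2 - 3*z - 18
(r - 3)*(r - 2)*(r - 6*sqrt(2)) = r^3 - 6*sqrt(2)*r^2 - 5*r^2 + 6*r + 30*sqrt(2)*r - 36*sqrt(2)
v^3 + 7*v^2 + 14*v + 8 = (v + 1)*(v + 2)*(v + 4)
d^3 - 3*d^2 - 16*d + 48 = (d - 4)*(d - 3)*(d + 4)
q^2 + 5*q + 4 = (q + 1)*(q + 4)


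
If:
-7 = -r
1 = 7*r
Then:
No Solution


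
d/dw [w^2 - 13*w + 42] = 2*w - 13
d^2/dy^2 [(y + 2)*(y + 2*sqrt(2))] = 2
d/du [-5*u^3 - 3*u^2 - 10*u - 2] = -15*u^2 - 6*u - 10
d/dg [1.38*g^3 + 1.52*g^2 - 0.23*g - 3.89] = 4.14*g^2 + 3.04*g - 0.23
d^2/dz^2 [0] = 0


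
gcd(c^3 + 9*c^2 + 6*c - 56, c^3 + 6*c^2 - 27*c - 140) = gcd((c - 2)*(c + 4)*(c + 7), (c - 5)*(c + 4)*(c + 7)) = c^2 + 11*c + 28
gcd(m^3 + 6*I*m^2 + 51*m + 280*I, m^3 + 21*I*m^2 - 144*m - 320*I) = m^2 + 13*I*m - 40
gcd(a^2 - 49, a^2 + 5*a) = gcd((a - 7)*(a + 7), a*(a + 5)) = 1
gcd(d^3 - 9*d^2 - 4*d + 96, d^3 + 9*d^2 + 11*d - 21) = d + 3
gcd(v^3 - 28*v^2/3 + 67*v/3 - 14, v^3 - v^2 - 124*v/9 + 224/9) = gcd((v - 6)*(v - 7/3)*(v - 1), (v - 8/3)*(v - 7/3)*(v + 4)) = v - 7/3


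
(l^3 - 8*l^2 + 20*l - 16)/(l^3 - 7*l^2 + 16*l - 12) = (l - 4)/(l - 3)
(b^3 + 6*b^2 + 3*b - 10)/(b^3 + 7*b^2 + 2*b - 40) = (b^2 + b - 2)/(b^2 + 2*b - 8)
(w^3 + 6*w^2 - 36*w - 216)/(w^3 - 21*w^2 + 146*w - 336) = (w^2 + 12*w + 36)/(w^2 - 15*w + 56)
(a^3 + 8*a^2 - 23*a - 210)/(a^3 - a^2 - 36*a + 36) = (a^2 + 2*a - 35)/(a^2 - 7*a + 6)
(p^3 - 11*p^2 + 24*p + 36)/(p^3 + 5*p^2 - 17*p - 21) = (p^2 - 12*p + 36)/(p^2 + 4*p - 21)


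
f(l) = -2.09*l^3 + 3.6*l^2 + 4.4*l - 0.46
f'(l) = -6.27*l^2 + 7.2*l + 4.4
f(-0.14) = -1.00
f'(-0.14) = 3.27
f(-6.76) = 779.94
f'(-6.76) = -330.80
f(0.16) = 0.33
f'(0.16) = 5.39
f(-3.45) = 113.03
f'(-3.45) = -95.07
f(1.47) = 7.15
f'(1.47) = 1.44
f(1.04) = 5.66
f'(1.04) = 5.11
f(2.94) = -9.52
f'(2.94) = -28.63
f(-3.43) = 111.14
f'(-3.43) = -94.06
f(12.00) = -3040.78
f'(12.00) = -812.08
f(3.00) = -11.29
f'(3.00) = -30.43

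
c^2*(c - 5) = c^3 - 5*c^2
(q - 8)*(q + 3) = q^2 - 5*q - 24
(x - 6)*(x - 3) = x^2 - 9*x + 18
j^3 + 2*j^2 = j^2*(j + 2)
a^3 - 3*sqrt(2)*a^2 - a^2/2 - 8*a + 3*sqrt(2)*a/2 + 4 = (a - 1/2)*(a - 4*sqrt(2))*(a + sqrt(2))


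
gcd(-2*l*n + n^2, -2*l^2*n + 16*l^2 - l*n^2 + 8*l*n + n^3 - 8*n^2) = 2*l - n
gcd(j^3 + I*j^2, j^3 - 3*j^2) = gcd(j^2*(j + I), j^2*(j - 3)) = j^2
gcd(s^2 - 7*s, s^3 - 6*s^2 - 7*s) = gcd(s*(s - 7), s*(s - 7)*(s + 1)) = s^2 - 7*s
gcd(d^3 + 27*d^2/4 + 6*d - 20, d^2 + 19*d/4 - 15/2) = d - 5/4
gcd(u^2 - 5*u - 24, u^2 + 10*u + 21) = u + 3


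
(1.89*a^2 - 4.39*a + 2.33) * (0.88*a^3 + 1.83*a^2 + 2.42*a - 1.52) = 1.6632*a^5 - 0.4045*a^4 - 1.4095*a^3 - 9.2327*a^2 + 12.3114*a - 3.5416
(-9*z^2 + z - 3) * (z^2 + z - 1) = -9*z^4 - 8*z^3 + 7*z^2 - 4*z + 3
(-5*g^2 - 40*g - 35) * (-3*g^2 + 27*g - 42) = 15*g^4 - 15*g^3 - 765*g^2 + 735*g + 1470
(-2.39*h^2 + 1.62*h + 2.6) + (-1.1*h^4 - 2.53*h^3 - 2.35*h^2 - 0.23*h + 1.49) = -1.1*h^4 - 2.53*h^3 - 4.74*h^2 + 1.39*h + 4.09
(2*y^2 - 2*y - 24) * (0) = 0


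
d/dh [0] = 0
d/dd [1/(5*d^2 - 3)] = -10*d/(5*d^2 - 3)^2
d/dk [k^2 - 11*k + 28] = 2*k - 11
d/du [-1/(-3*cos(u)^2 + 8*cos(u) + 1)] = 2*(3*cos(u) - 4)*sin(u)/(-3*cos(u)^2 + 8*cos(u) + 1)^2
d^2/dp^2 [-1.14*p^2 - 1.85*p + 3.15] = -2.28000000000000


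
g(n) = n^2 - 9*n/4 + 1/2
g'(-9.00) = -20.25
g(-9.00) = 101.75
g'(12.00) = 21.75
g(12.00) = 117.50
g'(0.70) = -0.85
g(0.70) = -0.58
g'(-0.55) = -3.35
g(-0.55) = 2.04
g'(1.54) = 0.83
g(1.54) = -0.59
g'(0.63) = -0.99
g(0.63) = -0.52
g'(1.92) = 1.59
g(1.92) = -0.13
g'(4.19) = 6.13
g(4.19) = 8.63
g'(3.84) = 5.43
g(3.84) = 6.61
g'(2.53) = 2.81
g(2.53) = 1.21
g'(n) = 2*n - 9/4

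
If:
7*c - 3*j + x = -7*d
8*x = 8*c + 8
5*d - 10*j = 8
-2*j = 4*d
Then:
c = -129/200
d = 8/25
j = -16/25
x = 71/200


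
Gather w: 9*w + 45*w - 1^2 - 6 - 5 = 54*w - 12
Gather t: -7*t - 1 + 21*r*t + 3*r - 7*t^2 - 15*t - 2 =3*r - 7*t^2 + t*(21*r - 22) - 3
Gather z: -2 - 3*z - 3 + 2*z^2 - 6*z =2*z^2 - 9*z - 5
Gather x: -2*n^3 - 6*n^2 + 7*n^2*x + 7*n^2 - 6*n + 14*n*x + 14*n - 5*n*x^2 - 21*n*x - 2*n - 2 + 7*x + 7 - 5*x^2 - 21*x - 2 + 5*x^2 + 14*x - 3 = -2*n^3 + n^2 - 5*n*x^2 + 6*n + x*(7*n^2 - 7*n)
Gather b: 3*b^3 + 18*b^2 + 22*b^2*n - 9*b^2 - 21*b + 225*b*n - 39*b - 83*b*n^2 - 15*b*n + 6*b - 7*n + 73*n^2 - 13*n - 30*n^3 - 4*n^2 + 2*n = 3*b^3 + b^2*(22*n + 9) + b*(-83*n^2 + 210*n - 54) - 30*n^3 + 69*n^2 - 18*n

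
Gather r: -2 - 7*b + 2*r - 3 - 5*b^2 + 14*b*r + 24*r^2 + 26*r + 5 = -5*b^2 - 7*b + 24*r^2 + r*(14*b + 28)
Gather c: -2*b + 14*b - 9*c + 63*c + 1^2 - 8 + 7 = 12*b + 54*c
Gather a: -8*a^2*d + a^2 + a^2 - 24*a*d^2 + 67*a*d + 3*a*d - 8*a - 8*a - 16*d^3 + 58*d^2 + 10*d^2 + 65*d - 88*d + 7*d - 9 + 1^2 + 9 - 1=a^2*(2 - 8*d) + a*(-24*d^2 + 70*d - 16) - 16*d^3 + 68*d^2 - 16*d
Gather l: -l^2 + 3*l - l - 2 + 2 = -l^2 + 2*l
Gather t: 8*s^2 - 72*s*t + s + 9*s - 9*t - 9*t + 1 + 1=8*s^2 + 10*s + t*(-72*s - 18) + 2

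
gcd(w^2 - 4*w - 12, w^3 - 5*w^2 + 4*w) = 1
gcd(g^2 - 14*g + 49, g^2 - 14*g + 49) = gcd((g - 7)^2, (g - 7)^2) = g^2 - 14*g + 49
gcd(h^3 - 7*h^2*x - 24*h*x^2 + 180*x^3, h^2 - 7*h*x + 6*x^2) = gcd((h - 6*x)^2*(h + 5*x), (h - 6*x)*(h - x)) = -h + 6*x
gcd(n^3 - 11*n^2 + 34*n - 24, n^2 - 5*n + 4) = n^2 - 5*n + 4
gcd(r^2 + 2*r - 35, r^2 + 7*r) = r + 7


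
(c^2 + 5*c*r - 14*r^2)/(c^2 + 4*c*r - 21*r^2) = (-c + 2*r)/(-c + 3*r)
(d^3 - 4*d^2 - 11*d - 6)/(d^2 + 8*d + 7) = (d^2 - 5*d - 6)/(d + 7)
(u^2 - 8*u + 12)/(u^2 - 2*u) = (u - 6)/u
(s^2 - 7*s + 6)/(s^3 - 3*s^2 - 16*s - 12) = (s - 1)/(s^2 + 3*s + 2)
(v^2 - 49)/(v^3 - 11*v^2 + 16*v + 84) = (v + 7)/(v^2 - 4*v - 12)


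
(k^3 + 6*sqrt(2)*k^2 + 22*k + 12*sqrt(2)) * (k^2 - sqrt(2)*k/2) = k^5 + 11*sqrt(2)*k^4/2 + 16*k^3 + sqrt(2)*k^2 - 12*k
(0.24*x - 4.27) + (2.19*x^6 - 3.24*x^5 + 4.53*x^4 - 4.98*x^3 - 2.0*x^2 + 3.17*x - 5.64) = 2.19*x^6 - 3.24*x^5 + 4.53*x^4 - 4.98*x^3 - 2.0*x^2 + 3.41*x - 9.91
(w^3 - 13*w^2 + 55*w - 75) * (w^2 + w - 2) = w^5 - 12*w^4 + 40*w^3 + 6*w^2 - 185*w + 150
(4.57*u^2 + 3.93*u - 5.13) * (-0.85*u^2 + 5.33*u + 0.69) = -3.8845*u^4 + 21.0176*u^3 + 28.4607*u^2 - 24.6312*u - 3.5397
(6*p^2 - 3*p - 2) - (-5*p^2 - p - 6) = 11*p^2 - 2*p + 4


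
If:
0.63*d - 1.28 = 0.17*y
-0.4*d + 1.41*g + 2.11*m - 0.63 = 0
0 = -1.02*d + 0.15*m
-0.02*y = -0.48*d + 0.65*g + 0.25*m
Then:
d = 0.03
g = 0.18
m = 0.19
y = -7.43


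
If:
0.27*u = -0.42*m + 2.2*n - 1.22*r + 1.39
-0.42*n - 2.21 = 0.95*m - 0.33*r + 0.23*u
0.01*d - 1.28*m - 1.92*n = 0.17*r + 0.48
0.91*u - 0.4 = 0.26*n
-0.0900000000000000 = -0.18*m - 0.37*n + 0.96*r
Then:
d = -535.02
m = -1.98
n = -1.62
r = -1.09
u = -0.02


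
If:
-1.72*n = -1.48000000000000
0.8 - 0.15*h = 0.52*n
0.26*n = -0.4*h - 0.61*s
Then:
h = 2.35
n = 0.86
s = -1.91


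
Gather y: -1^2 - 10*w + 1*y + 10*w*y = -10*w + y*(10*w + 1) - 1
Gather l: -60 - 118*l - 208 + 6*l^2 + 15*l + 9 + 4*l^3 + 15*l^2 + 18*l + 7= 4*l^3 + 21*l^2 - 85*l - 252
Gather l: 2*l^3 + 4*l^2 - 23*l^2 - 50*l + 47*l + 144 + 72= 2*l^3 - 19*l^2 - 3*l + 216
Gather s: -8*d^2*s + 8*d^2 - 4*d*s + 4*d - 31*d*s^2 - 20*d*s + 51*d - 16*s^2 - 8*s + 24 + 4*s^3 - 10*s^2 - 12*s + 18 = 8*d^2 + 55*d + 4*s^3 + s^2*(-31*d - 26) + s*(-8*d^2 - 24*d - 20) + 42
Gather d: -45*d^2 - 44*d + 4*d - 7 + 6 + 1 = -45*d^2 - 40*d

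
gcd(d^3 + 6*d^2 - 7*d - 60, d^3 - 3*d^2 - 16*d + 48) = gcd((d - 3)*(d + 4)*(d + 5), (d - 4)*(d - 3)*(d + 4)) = d^2 + d - 12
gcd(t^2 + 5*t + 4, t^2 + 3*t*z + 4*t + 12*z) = t + 4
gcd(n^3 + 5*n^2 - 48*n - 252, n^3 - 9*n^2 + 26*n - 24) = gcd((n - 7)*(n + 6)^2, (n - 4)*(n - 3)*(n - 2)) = 1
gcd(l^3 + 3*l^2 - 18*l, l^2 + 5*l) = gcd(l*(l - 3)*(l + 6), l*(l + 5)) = l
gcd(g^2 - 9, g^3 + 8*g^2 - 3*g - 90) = g - 3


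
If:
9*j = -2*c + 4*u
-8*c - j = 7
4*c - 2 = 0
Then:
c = 1/2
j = -11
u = -49/2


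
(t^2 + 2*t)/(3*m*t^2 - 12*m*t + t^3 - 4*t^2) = (t + 2)/(3*m*t - 12*m + t^2 - 4*t)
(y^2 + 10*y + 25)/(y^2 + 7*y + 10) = (y + 5)/(y + 2)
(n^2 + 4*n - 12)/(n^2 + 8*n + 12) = (n - 2)/(n + 2)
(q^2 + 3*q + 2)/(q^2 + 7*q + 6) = (q + 2)/(q + 6)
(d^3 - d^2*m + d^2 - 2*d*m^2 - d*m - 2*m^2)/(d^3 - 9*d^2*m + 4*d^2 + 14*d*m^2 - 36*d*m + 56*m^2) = (d^2 + d*m + d + m)/(d^2 - 7*d*m + 4*d - 28*m)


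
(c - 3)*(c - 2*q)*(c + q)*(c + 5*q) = c^4 + 4*c^3*q - 3*c^3 - 7*c^2*q^2 - 12*c^2*q - 10*c*q^3 + 21*c*q^2 + 30*q^3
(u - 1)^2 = u^2 - 2*u + 1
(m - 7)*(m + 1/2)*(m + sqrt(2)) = m^3 - 13*m^2/2 + sqrt(2)*m^2 - 13*sqrt(2)*m/2 - 7*m/2 - 7*sqrt(2)/2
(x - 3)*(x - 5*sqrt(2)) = x^2 - 5*sqrt(2)*x - 3*x + 15*sqrt(2)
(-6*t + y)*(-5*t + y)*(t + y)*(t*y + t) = 30*t^4*y + 30*t^4 + 19*t^3*y^2 + 19*t^3*y - 10*t^2*y^3 - 10*t^2*y^2 + t*y^4 + t*y^3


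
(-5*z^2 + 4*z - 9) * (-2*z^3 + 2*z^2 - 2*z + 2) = 10*z^5 - 18*z^4 + 36*z^3 - 36*z^2 + 26*z - 18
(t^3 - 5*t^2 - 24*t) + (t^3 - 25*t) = 2*t^3 - 5*t^2 - 49*t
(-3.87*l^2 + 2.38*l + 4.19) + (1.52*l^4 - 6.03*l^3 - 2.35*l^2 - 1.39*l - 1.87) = 1.52*l^4 - 6.03*l^3 - 6.22*l^2 + 0.99*l + 2.32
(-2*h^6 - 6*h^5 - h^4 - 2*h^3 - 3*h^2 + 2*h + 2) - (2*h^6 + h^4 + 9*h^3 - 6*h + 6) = -4*h^6 - 6*h^5 - 2*h^4 - 11*h^3 - 3*h^2 + 8*h - 4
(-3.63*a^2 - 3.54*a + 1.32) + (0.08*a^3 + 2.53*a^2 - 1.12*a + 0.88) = 0.08*a^3 - 1.1*a^2 - 4.66*a + 2.2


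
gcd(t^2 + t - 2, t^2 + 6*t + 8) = t + 2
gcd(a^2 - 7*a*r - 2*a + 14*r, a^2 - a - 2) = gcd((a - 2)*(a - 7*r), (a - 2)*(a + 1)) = a - 2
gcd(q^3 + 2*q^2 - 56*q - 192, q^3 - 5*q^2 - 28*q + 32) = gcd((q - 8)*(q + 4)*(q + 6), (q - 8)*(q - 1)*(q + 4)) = q^2 - 4*q - 32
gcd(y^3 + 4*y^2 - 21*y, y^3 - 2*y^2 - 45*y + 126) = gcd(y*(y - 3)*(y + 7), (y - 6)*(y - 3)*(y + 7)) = y^2 + 4*y - 21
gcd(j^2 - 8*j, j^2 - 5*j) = j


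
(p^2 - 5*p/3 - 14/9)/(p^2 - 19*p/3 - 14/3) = (p - 7/3)/(p - 7)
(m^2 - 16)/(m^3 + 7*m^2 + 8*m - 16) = (m - 4)/(m^2 + 3*m - 4)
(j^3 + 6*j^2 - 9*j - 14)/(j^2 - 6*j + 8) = (j^2 + 8*j + 7)/(j - 4)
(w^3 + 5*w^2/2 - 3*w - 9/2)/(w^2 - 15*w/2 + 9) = (w^2 + 4*w + 3)/(w - 6)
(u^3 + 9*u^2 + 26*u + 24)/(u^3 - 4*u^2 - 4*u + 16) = (u^2 + 7*u + 12)/(u^2 - 6*u + 8)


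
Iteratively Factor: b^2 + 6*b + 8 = (b + 2)*(b + 4)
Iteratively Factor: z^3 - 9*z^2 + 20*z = (z - 5)*(z^2 - 4*z) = z*(z - 5)*(z - 4)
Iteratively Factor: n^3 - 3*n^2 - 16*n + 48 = (n + 4)*(n^2 - 7*n + 12) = (n - 3)*(n + 4)*(n - 4)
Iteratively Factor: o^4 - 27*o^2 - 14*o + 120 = (o - 2)*(o^3 + 2*o^2 - 23*o - 60) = (o - 2)*(o + 3)*(o^2 - o - 20) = (o - 5)*(o - 2)*(o + 3)*(o + 4)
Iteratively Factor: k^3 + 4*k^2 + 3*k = (k + 3)*(k^2 + k) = k*(k + 3)*(k + 1)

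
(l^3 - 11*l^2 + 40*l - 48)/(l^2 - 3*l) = l - 8 + 16/l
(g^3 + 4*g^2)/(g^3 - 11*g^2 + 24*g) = g*(g + 4)/(g^2 - 11*g + 24)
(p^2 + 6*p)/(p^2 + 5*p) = (p + 6)/(p + 5)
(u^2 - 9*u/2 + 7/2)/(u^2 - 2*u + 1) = (u - 7/2)/(u - 1)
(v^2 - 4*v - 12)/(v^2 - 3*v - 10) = (v - 6)/(v - 5)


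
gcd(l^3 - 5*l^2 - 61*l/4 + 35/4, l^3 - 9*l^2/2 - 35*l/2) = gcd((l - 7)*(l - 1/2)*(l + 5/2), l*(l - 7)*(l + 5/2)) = l^2 - 9*l/2 - 35/2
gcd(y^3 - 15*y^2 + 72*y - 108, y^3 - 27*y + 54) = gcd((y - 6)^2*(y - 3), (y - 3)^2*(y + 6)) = y - 3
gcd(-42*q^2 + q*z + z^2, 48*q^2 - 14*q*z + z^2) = -6*q + z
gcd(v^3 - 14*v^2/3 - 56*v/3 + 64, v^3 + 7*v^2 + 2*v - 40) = v + 4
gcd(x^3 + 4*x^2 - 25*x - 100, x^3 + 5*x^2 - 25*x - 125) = x^2 - 25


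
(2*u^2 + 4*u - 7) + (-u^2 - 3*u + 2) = u^2 + u - 5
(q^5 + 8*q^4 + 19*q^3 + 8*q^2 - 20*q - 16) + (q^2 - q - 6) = q^5 + 8*q^4 + 19*q^3 + 9*q^2 - 21*q - 22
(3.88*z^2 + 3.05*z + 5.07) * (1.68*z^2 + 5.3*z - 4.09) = 6.5184*z^4 + 25.688*z^3 + 8.8134*z^2 + 14.3965*z - 20.7363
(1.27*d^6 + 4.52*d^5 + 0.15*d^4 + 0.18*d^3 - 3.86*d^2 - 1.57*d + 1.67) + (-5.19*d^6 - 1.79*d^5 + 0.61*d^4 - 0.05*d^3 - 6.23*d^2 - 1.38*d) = -3.92*d^6 + 2.73*d^5 + 0.76*d^4 + 0.13*d^3 - 10.09*d^2 - 2.95*d + 1.67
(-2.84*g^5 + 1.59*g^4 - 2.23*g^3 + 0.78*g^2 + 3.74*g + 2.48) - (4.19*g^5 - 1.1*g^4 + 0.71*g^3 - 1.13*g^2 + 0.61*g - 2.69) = -7.03*g^5 + 2.69*g^4 - 2.94*g^3 + 1.91*g^2 + 3.13*g + 5.17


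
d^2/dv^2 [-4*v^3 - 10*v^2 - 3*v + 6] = -24*v - 20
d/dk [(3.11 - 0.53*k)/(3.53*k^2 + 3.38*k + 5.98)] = (1.8709*k^2 - 21.9566*k - 13.6812)/(12.4609*k^4 + 23.8628*k^3 + 53.6432*k^2 + 40.4248*k + 35.7604)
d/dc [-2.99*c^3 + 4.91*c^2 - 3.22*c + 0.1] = -8.97*c^2 + 9.82*c - 3.22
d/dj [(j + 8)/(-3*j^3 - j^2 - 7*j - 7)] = (-3*j^3 - j^2 - 7*j + (j + 8)*(9*j^2 + 2*j + 7) - 7)/(3*j^3 + j^2 + 7*j + 7)^2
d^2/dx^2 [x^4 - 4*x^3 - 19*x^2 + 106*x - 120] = 12*x^2 - 24*x - 38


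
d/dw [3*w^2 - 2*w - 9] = 6*w - 2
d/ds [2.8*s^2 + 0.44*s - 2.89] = 5.6*s + 0.44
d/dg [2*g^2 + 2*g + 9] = 4*g + 2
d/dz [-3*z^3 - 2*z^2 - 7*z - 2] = -9*z^2 - 4*z - 7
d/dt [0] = 0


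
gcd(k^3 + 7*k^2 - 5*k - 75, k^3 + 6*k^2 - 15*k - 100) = k^2 + 10*k + 25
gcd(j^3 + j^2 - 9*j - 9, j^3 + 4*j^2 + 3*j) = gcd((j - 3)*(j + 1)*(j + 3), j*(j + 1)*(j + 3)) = j^2 + 4*j + 3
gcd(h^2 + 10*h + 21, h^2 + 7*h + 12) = h + 3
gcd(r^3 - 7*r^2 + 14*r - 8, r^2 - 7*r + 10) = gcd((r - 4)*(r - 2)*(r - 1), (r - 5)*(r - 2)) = r - 2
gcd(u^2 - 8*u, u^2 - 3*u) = u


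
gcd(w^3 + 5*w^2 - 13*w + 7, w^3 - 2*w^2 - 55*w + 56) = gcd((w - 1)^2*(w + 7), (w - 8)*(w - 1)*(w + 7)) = w^2 + 6*w - 7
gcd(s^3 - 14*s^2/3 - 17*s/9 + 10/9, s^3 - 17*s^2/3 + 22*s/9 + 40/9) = s^2 - 13*s/3 - 10/3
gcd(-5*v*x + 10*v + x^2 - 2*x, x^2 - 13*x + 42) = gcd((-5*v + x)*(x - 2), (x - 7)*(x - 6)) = 1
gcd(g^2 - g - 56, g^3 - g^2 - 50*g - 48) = g - 8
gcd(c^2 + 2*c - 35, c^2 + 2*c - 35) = c^2 + 2*c - 35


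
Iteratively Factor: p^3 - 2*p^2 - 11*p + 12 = (p - 1)*(p^2 - p - 12) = (p - 4)*(p - 1)*(p + 3)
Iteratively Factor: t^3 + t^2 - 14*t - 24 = (t + 2)*(t^2 - t - 12) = (t - 4)*(t + 2)*(t + 3)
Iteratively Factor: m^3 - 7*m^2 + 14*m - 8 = (m - 4)*(m^2 - 3*m + 2) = (m - 4)*(m - 2)*(m - 1)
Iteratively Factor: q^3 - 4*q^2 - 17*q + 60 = (q - 5)*(q^2 + q - 12) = (q - 5)*(q - 3)*(q + 4)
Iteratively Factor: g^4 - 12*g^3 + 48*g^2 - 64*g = (g - 4)*(g^3 - 8*g^2 + 16*g) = (g - 4)^2*(g^2 - 4*g) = (g - 4)^3*(g)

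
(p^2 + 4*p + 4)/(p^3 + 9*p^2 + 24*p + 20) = 1/(p + 5)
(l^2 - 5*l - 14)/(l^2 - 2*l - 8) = (l - 7)/(l - 4)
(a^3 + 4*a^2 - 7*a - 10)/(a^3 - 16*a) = (a^3 + 4*a^2 - 7*a - 10)/(a*(a^2 - 16))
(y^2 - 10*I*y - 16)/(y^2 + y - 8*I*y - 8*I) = (y - 2*I)/(y + 1)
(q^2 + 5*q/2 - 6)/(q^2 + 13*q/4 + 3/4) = 2*(2*q^2 + 5*q - 12)/(4*q^2 + 13*q + 3)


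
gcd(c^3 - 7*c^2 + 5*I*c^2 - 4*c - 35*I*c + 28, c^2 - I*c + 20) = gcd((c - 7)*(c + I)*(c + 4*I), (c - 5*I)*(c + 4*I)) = c + 4*I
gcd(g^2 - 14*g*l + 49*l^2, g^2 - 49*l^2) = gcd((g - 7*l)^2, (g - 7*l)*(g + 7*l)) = g - 7*l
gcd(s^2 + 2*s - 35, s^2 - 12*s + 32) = 1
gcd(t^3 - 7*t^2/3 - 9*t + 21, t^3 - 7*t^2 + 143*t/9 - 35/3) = t^2 - 16*t/3 + 7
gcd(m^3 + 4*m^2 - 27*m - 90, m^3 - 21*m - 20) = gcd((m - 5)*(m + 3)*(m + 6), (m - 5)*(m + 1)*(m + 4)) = m - 5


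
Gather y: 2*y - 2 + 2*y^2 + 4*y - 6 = 2*y^2 + 6*y - 8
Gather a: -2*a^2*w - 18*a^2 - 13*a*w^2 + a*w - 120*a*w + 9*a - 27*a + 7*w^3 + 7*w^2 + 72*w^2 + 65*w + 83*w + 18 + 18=a^2*(-2*w - 18) + a*(-13*w^2 - 119*w - 18) + 7*w^3 + 79*w^2 + 148*w + 36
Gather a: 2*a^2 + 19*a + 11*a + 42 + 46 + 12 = 2*a^2 + 30*a + 100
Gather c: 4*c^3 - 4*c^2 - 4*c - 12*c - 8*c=4*c^3 - 4*c^2 - 24*c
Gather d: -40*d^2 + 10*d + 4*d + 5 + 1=-40*d^2 + 14*d + 6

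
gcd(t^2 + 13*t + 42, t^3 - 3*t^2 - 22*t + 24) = 1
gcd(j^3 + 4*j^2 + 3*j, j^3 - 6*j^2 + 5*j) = j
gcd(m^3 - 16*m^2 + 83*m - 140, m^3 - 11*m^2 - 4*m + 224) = m - 7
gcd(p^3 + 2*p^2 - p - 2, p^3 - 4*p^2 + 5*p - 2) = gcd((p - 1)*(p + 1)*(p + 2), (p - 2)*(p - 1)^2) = p - 1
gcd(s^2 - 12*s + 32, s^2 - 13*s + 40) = s - 8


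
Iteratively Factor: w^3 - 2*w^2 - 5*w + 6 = (w - 1)*(w^2 - w - 6) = (w - 3)*(w - 1)*(w + 2)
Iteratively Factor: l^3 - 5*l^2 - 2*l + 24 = (l + 2)*(l^2 - 7*l + 12) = (l - 3)*(l + 2)*(l - 4)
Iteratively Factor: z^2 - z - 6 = (z - 3)*(z + 2)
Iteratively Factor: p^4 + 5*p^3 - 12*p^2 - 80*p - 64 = (p + 1)*(p^3 + 4*p^2 - 16*p - 64) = (p - 4)*(p + 1)*(p^2 + 8*p + 16) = (p - 4)*(p + 1)*(p + 4)*(p + 4)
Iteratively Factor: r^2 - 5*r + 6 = (r - 3)*(r - 2)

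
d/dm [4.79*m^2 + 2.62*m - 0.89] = 9.58*m + 2.62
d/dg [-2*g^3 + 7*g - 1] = 7 - 6*g^2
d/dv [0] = 0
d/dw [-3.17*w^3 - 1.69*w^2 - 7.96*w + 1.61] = -9.51*w^2 - 3.38*w - 7.96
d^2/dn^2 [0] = 0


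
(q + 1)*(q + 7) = q^2 + 8*q + 7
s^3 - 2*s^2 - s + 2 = (s - 2)*(s - 1)*(s + 1)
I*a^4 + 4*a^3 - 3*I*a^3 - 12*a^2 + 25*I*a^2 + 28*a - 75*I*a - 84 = (a - 3)*(a - 7*I)*(a + 4*I)*(I*a + 1)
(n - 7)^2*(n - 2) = n^3 - 16*n^2 + 77*n - 98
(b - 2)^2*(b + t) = b^3 + b^2*t - 4*b^2 - 4*b*t + 4*b + 4*t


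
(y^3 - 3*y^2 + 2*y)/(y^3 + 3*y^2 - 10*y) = (y - 1)/(y + 5)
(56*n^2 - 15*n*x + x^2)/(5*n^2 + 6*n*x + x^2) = (56*n^2 - 15*n*x + x^2)/(5*n^2 + 6*n*x + x^2)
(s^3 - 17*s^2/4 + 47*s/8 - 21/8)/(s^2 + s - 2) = (8*s^2 - 26*s + 21)/(8*(s + 2))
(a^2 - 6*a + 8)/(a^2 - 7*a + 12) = (a - 2)/(a - 3)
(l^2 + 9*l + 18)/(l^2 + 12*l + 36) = (l + 3)/(l + 6)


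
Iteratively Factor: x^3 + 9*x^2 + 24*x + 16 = (x + 4)*(x^2 + 5*x + 4) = (x + 1)*(x + 4)*(x + 4)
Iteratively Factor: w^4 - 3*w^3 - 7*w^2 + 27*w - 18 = (w - 1)*(w^3 - 2*w^2 - 9*w + 18) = (w - 3)*(w - 1)*(w^2 + w - 6) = (w - 3)*(w - 2)*(w - 1)*(w + 3)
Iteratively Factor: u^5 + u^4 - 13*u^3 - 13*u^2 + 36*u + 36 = (u + 1)*(u^4 - 13*u^2 + 36) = (u - 3)*(u + 1)*(u^3 + 3*u^2 - 4*u - 12) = (u - 3)*(u - 2)*(u + 1)*(u^2 + 5*u + 6) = (u - 3)*(u - 2)*(u + 1)*(u + 3)*(u + 2)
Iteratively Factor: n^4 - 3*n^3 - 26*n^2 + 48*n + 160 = (n - 5)*(n^3 + 2*n^2 - 16*n - 32) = (n - 5)*(n + 2)*(n^2 - 16) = (n - 5)*(n + 2)*(n + 4)*(n - 4)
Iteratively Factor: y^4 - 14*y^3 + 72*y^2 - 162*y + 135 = (y - 3)*(y^3 - 11*y^2 + 39*y - 45) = (y - 3)^2*(y^2 - 8*y + 15) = (y - 5)*(y - 3)^2*(y - 3)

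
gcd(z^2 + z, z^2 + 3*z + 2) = z + 1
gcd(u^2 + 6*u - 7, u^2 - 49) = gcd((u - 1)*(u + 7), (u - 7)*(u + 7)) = u + 7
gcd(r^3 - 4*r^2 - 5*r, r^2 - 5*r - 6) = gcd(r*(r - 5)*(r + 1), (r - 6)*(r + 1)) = r + 1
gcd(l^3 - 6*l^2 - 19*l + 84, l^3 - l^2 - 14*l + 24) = l^2 + l - 12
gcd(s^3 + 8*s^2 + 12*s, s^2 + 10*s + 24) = s + 6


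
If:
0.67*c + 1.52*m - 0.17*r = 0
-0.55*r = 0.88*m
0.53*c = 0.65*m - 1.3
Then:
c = -1.68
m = 0.63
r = -1.01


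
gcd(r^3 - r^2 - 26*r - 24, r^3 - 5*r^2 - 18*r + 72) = r^2 - 2*r - 24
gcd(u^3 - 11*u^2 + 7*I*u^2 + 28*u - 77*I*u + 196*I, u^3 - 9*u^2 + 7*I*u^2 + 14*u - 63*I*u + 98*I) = u^2 + u*(-7 + 7*I) - 49*I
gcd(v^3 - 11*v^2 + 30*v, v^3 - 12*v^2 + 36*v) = v^2 - 6*v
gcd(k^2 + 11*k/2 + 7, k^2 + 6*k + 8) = k + 2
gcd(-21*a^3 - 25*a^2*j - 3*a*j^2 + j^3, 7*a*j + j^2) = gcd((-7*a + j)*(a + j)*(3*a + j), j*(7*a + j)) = 1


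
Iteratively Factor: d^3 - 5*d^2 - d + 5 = (d - 1)*(d^2 - 4*d - 5) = (d - 5)*(d - 1)*(d + 1)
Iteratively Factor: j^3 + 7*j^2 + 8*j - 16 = (j + 4)*(j^2 + 3*j - 4) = (j - 1)*(j + 4)*(j + 4)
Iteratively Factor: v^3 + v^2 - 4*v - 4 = (v + 1)*(v^2 - 4) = (v - 2)*(v + 1)*(v + 2)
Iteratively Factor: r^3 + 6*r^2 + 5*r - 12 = (r + 3)*(r^2 + 3*r - 4) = (r - 1)*(r + 3)*(r + 4)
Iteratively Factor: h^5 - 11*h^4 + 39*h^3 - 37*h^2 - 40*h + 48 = (h - 1)*(h^4 - 10*h^3 + 29*h^2 - 8*h - 48) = (h - 1)*(h + 1)*(h^3 - 11*h^2 + 40*h - 48) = (h - 3)*(h - 1)*(h + 1)*(h^2 - 8*h + 16) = (h - 4)*(h - 3)*(h - 1)*(h + 1)*(h - 4)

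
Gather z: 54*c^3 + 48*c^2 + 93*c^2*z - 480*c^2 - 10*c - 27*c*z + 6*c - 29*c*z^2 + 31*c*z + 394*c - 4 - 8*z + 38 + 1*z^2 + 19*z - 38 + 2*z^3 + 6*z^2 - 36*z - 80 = 54*c^3 - 432*c^2 + 390*c + 2*z^3 + z^2*(7 - 29*c) + z*(93*c^2 + 4*c - 25) - 84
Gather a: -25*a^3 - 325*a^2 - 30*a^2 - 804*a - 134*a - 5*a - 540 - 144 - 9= -25*a^3 - 355*a^2 - 943*a - 693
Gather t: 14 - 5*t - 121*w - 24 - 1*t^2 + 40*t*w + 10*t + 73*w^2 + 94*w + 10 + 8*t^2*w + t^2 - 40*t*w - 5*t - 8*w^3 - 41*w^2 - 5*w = 8*t^2*w - 8*w^3 + 32*w^2 - 32*w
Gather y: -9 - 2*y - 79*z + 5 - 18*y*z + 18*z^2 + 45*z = y*(-18*z - 2) + 18*z^2 - 34*z - 4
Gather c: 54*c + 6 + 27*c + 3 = 81*c + 9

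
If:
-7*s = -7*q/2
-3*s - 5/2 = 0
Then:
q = -5/3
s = -5/6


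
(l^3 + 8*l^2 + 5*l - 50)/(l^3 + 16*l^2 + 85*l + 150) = (l - 2)/(l + 6)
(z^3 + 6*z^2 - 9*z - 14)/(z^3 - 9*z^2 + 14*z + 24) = (z^2 + 5*z - 14)/(z^2 - 10*z + 24)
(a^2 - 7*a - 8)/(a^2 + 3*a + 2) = (a - 8)/(a + 2)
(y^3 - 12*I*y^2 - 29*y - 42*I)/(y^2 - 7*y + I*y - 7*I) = (y^2 - 13*I*y - 42)/(y - 7)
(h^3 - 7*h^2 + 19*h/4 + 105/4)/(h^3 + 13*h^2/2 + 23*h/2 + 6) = (2*h^2 - 17*h + 35)/(2*(h^2 + 5*h + 4))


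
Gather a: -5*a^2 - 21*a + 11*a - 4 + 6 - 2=-5*a^2 - 10*a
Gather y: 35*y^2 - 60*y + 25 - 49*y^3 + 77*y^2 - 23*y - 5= -49*y^3 + 112*y^2 - 83*y + 20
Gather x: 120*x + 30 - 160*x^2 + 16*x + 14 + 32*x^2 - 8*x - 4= -128*x^2 + 128*x + 40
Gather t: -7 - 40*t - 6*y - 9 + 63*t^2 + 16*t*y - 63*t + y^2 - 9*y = 63*t^2 + t*(16*y - 103) + y^2 - 15*y - 16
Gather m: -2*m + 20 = 20 - 2*m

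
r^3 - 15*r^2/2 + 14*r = r*(r - 4)*(r - 7/2)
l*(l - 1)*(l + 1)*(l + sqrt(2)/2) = l^4 + sqrt(2)*l^3/2 - l^2 - sqrt(2)*l/2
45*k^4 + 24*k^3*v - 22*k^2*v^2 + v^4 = (-3*k + v)^2*(k + v)*(5*k + v)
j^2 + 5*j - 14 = (j - 2)*(j + 7)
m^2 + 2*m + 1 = (m + 1)^2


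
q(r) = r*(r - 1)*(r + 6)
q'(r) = r*(r - 1) + r*(r + 6) + (r - 1)*(r + 6)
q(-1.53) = 17.30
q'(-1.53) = -14.28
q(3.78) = 102.77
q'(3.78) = 74.67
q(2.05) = 17.33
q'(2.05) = 27.11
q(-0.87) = 8.35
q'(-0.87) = -12.43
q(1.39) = 4.01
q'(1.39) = 13.70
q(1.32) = 3.09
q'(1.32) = 12.43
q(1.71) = 9.36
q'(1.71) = 19.87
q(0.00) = 0.00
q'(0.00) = -6.00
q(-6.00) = 0.00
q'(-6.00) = 42.00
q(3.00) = 54.00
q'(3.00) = 51.00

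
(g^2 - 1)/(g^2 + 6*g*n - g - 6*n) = (g + 1)/(g + 6*n)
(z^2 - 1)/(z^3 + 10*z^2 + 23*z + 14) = (z - 1)/(z^2 + 9*z + 14)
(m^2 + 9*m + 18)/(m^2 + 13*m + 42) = (m + 3)/(m + 7)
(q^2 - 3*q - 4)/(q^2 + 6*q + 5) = (q - 4)/(q + 5)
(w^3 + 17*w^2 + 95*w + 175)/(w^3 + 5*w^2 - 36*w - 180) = (w^2 + 12*w + 35)/(w^2 - 36)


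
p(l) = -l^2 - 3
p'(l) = -2*l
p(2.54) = -9.45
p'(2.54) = -5.08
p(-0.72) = -3.52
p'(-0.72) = 1.44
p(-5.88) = -37.57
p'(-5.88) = 11.76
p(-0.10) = -3.01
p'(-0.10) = 0.20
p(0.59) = -3.35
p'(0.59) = -1.18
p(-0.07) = -3.00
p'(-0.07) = 0.14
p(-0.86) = -3.74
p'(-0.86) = 1.72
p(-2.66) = -10.08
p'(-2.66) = 5.32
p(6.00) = -39.00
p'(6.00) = -12.00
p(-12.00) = -147.00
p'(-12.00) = 24.00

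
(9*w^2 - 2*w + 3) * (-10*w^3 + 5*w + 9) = -90*w^5 + 20*w^4 + 15*w^3 + 71*w^2 - 3*w + 27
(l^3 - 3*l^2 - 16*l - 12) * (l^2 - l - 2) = l^5 - 4*l^4 - 15*l^3 + 10*l^2 + 44*l + 24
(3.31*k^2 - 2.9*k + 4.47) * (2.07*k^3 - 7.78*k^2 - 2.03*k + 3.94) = 6.8517*k^5 - 31.7548*k^4 + 25.0956*k^3 - 15.8482*k^2 - 20.5001*k + 17.6118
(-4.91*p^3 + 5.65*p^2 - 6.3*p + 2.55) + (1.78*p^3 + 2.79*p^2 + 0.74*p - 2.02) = -3.13*p^3 + 8.44*p^2 - 5.56*p + 0.53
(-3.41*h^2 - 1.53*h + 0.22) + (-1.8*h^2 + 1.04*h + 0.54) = -5.21*h^2 - 0.49*h + 0.76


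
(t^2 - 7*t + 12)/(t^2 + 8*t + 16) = (t^2 - 7*t + 12)/(t^2 + 8*t + 16)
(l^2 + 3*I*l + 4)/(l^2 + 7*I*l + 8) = (l + 4*I)/(l + 8*I)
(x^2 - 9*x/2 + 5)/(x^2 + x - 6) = (x - 5/2)/(x + 3)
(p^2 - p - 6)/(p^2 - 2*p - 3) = (p + 2)/(p + 1)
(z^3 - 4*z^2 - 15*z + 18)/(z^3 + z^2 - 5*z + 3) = (z - 6)/(z - 1)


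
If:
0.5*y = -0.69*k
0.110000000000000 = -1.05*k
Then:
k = -0.10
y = 0.14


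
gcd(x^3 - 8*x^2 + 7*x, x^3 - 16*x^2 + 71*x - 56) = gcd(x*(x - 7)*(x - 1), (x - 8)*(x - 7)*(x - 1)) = x^2 - 8*x + 7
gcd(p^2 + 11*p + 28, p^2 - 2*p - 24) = p + 4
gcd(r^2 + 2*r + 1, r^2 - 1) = r + 1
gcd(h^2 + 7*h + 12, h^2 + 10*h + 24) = h + 4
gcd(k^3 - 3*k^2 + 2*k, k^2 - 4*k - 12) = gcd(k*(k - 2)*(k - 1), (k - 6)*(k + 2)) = 1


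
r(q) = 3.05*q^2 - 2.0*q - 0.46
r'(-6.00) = -38.60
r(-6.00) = 121.34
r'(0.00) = -2.00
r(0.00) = -0.46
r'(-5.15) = -33.42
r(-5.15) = 90.73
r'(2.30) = 12.03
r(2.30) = 11.07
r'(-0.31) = -3.89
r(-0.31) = 0.45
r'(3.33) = 18.31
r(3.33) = 26.70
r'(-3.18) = -21.40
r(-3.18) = 36.74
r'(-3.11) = -20.97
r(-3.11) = 35.26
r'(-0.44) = -4.68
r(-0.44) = 1.01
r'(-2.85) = -19.38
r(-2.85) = 30.01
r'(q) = 6.1*q - 2.0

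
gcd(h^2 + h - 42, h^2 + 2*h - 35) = h + 7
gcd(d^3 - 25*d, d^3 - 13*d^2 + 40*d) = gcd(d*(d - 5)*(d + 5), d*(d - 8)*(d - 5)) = d^2 - 5*d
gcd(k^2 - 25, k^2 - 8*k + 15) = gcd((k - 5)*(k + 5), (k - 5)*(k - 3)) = k - 5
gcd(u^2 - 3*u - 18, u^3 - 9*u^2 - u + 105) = u + 3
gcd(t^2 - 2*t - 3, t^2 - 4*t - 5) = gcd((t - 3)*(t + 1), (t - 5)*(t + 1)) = t + 1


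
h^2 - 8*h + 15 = (h - 5)*(h - 3)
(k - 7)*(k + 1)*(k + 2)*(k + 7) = k^4 + 3*k^3 - 47*k^2 - 147*k - 98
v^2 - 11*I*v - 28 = (v - 7*I)*(v - 4*I)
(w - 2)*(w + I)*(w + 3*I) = w^3 - 2*w^2 + 4*I*w^2 - 3*w - 8*I*w + 6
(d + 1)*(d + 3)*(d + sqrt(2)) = d^3 + sqrt(2)*d^2 + 4*d^2 + 3*d + 4*sqrt(2)*d + 3*sqrt(2)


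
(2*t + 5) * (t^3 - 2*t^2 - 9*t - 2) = 2*t^4 + t^3 - 28*t^2 - 49*t - 10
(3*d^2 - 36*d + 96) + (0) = 3*d^2 - 36*d + 96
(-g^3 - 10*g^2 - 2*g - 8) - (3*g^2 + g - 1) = -g^3 - 13*g^2 - 3*g - 7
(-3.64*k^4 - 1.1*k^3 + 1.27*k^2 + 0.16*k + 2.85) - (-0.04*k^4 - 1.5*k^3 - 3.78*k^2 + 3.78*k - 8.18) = -3.6*k^4 + 0.4*k^3 + 5.05*k^2 - 3.62*k + 11.03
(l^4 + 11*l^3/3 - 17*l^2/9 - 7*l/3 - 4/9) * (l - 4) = l^5 - l^4/3 - 149*l^3/9 + 47*l^2/9 + 80*l/9 + 16/9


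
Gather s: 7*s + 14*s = 21*s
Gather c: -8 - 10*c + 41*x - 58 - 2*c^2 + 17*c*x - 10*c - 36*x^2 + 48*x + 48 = -2*c^2 + c*(17*x - 20) - 36*x^2 + 89*x - 18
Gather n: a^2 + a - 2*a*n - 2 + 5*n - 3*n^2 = a^2 + a - 3*n^2 + n*(5 - 2*a) - 2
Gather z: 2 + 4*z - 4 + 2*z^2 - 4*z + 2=2*z^2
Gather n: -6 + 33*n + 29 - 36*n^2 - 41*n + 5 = -36*n^2 - 8*n + 28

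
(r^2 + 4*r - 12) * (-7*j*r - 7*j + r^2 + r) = -7*j*r^3 - 35*j*r^2 + 56*j*r + 84*j + r^4 + 5*r^3 - 8*r^2 - 12*r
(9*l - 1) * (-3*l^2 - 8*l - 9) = -27*l^3 - 69*l^2 - 73*l + 9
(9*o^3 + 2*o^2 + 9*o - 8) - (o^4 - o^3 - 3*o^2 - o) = -o^4 + 10*o^3 + 5*o^2 + 10*o - 8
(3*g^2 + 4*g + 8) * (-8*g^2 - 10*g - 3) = -24*g^4 - 62*g^3 - 113*g^2 - 92*g - 24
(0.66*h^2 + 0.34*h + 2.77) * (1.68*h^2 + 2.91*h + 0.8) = 1.1088*h^4 + 2.4918*h^3 + 6.171*h^2 + 8.3327*h + 2.216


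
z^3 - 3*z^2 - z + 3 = (z - 3)*(z - 1)*(z + 1)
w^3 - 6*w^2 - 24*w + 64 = (w - 8)*(w - 2)*(w + 4)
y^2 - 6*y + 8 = (y - 4)*(y - 2)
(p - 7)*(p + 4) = p^2 - 3*p - 28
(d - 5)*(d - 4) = d^2 - 9*d + 20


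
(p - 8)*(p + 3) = p^2 - 5*p - 24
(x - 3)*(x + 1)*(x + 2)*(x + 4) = x^4 + 4*x^3 - 7*x^2 - 34*x - 24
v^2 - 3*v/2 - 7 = (v - 7/2)*(v + 2)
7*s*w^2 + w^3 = w^2*(7*s + w)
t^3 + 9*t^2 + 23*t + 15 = (t + 1)*(t + 3)*(t + 5)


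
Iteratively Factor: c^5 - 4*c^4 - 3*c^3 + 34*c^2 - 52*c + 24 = (c + 3)*(c^4 - 7*c^3 + 18*c^2 - 20*c + 8) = (c - 1)*(c + 3)*(c^3 - 6*c^2 + 12*c - 8) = (c - 2)*(c - 1)*(c + 3)*(c^2 - 4*c + 4) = (c - 2)^2*(c - 1)*(c + 3)*(c - 2)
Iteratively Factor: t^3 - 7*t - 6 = (t - 3)*(t^2 + 3*t + 2) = (t - 3)*(t + 1)*(t + 2)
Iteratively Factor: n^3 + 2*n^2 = (n + 2)*(n^2) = n*(n + 2)*(n)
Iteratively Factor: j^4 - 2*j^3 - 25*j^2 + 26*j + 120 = (j - 5)*(j^3 + 3*j^2 - 10*j - 24) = (j - 5)*(j - 3)*(j^2 + 6*j + 8) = (j - 5)*(j - 3)*(j + 4)*(j + 2)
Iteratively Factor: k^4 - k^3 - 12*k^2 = (k)*(k^3 - k^2 - 12*k) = k*(k + 3)*(k^2 - 4*k) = k^2*(k + 3)*(k - 4)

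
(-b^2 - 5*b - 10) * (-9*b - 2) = 9*b^3 + 47*b^2 + 100*b + 20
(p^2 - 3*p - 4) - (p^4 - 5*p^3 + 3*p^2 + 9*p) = -p^4 + 5*p^3 - 2*p^2 - 12*p - 4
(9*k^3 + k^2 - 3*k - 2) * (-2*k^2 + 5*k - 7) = -18*k^5 + 43*k^4 - 52*k^3 - 18*k^2 + 11*k + 14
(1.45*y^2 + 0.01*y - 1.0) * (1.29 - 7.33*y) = -10.6285*y^3 + 1.7972*y^2 + 7.3429*y - 1.29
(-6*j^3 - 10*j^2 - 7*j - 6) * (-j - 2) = 6*j^4 + 22*j^3 + 27*j^2 + 20*j + 12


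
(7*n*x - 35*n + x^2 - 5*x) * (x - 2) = 7*n*x^2 - 49*n*x + 70*n + x^3 - 7*x^2 + 10*x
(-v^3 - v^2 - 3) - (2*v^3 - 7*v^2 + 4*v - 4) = -3*v^3 + 6*v^2 - 4*v + 1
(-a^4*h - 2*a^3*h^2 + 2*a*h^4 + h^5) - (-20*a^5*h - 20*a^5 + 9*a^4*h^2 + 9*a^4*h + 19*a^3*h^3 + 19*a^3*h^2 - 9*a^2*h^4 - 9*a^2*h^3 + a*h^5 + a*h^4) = 20*a^5*h + 20*a^5 - 9*a^4*h^2 - 10*a^4*h - 19*a^3*h^3 - 21*a^3*h^2 + 9*a^2*h^4 + 9*a^2*h^3 - a*h^5 + a*h^4 + h^5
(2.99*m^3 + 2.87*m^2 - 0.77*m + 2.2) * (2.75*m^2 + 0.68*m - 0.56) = 8.2225*m^5 + 9.9257*m^4 - 1.8403*m^3 + 3.9192*m^2 + 1.9272*m - 1.232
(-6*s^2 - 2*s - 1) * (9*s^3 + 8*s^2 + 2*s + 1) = -54*s^5 - 66*s^4 - 37*s^3 - 18*s^2 - 4*s - 1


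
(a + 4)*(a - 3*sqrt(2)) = a^2 - 3*sqrt(2)*a + 4*a - 12*sqrt(2)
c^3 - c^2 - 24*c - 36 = (c - 6)*(c + 2)*(c + 3)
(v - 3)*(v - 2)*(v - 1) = v^3 - 6*v^2 + 11*v - 6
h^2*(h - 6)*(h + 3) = h^4 - 3*h^3 - 18*h^2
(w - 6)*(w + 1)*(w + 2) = w^3 - 3*w^2 - 16*w - 12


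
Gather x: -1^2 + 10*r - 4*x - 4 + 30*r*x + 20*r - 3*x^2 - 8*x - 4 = 30*r - 3*x^2 + x*(30*r - 12) - 9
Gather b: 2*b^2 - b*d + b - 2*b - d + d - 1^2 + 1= 2*b^2 + b*(-d - 1)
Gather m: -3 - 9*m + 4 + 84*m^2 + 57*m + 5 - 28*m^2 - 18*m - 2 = 56*m^2 + 30*m + 4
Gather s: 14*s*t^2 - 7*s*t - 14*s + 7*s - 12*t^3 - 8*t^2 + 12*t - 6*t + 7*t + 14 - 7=s*(14*t^2 - 7*t - 7) - 12*t^3 - 8*t^2 + 13*t + 7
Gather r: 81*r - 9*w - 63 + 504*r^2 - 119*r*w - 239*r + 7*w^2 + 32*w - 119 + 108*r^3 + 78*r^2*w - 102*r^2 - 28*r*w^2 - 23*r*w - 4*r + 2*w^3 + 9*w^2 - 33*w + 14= 108*r^3 + r^2*(78*w + 402) + r*(-28*w^2 - 142*w - 162) + 2*w^3 + 16*w^2 - 10*w - 168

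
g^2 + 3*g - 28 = (g - 4)*(g + 7)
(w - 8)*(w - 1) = w^2 - 9*w + 8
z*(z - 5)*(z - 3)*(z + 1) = z^4 - 7*z^3 + 7*z^2 + 15*z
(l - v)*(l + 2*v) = l^2 + l*v - 2*v^2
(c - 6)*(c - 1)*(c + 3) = c^3 - 4*c^2 - 15*c + 18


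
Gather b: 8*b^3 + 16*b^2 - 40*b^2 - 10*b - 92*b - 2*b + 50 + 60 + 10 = 8*b^3 - 24*b^2 - 104*b + 120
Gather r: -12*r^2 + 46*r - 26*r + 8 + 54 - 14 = -12*r^2 + 20*r + 48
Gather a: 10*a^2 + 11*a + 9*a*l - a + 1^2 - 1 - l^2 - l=10*a^2 + a*(9*l + 10) - l^2 - l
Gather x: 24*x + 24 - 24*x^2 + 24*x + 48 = -24*x^2 + 48*x + 72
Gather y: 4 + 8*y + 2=8*y + 6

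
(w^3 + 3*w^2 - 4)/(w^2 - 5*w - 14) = (w^2 + w - 2)/(w - 7)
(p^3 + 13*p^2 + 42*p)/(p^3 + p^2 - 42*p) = (p + 6)/(p - 6)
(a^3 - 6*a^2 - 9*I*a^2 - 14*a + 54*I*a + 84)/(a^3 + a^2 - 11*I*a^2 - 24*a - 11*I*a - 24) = (a^3 + a^2*(-6 - 9*I) + a*(-14 + 54*I) + 84)/(a^3 + a^2*(1 - 11*I) + a*(-24 - 11*I) - 24)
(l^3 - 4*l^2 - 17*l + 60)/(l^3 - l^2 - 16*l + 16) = (l^2 - 8*l + 15)/(l^2 - 5*l + 4)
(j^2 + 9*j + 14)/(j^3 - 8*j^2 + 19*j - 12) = (j^2 + 9*j + 14)/(j^3 - 8*j^2 + 19*j - 12)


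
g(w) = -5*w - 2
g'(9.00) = -5.00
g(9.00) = -47.00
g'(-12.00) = -5.00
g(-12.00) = 58.00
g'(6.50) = -5.00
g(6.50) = -34.50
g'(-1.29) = -5.00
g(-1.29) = 4.45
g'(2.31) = -5.00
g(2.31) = -13.55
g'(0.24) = -5.00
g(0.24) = -3.20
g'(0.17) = -5.00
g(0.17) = -2.85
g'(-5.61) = -5.00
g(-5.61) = 26.05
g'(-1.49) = -5.00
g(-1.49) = 5.45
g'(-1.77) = -5.00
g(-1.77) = 6.85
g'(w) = -5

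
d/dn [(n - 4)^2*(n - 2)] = (n - 4)*(3*n - 8)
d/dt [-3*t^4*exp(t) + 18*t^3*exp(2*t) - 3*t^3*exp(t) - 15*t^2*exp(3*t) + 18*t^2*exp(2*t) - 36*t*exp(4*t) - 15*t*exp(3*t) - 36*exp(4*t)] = 3*(-t^4 + 12*t^3*exp(t) - 5*t^3 - 15*t^2*exp(2*t) + 30*t^2*exp(t) - 3*t^2 - 48*t*exp(3*t) - 25*t*exp(2*t) + 12*t*exp(t) - 60*exp(3*t) - 5*exp(2*t))*exp(t)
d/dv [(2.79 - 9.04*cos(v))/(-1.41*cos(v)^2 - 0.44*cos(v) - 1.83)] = (12.7464*cos(v)^2 - 7.8678*cos(v) - 17.7708)*sin(v)/(1.9881*cos(v)^4 + 1.2408*cos(v)^3 + 5.3542*cos(v)^2 + 1.6104*cos(v) + 3.3489)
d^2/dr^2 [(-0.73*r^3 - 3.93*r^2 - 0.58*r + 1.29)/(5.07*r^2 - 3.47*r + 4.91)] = (-1.13686837721616e-13*r^4 - 149.33279*r^3 + 860.574498*r^2 - 155.132448*r - 242.413622)/(130.323843*r^6 - 267.588009*r^5 + 561.775266*r^4 - 560.068757*r^3 + 544.046658*r^2 - 250.965321*r + 118.370771)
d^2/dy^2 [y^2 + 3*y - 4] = 2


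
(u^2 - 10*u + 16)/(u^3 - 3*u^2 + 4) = (u - 8)/(u^2 - u - 2)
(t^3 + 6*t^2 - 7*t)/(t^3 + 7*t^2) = (t - 1)/t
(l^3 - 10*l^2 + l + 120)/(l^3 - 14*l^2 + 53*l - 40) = (l + 3)/(l - 1)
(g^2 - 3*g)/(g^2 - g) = (g - 3)/(g - 1)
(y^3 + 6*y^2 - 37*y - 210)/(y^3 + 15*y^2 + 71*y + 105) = (y - 6)/(y + 3)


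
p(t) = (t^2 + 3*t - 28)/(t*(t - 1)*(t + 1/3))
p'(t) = (2*t + 3)/(t*(t - 1)*(t + 1/3)) - (t^2 + 3*t - 28)/(t*(t - 1)*(t + 1/3)^2) - (t^2 + 3*t - 28)/(t*(t - 1)^2*(t + 1/3)) - (t^2 + 3*t - 28)/(t^2*(t - 1)*(t + 1/3))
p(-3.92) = 0.35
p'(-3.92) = 0.33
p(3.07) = -0.43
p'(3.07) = 0.90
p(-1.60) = 5.74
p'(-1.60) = 10.36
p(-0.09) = -1183.94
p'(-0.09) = -9257.45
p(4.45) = 0.07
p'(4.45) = 0.11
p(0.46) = 134.01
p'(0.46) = -231.97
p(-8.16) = -0.02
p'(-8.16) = 0.01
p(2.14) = -2.82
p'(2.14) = 6.13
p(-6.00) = 0.04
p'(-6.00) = 0.06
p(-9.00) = -0.03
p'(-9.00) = 0.01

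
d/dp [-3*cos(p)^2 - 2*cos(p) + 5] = 2*(3*cos(p) + 1)*sin(p)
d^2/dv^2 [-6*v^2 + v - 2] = -12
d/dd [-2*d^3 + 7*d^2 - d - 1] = -6*d^2 + 14*d - 1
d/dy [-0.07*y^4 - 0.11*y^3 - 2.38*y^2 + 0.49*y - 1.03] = -0.28*y^3 - 0.33*y^2 - 4.76*y + 0.49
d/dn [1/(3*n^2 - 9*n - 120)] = (3 - 2*n)/(3*(-n^2 + 3*n + 40)^2)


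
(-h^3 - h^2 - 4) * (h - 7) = -h^4 + 6*h^3 + 7*h^2 - 4*h + 28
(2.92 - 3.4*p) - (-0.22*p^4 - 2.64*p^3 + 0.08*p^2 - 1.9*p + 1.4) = 0.22*p^4 + 2.64*p^3 - 0.08*p^2 - 1.5*p + 1.52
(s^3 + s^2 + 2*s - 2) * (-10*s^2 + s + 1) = -10*s^5 - 9*s^4 - 18*s^3 + 23*s^2 - 2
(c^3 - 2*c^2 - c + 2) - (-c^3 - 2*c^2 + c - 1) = 2*c^3 - 2*c + 3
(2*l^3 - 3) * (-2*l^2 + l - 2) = -4*l^5 + 2*l^4 - 4*l^3 + 6*l^2 - 3*l + 6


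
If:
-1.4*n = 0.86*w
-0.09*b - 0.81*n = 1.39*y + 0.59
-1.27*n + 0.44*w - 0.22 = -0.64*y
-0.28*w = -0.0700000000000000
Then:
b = -3.12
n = -0.15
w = 0.25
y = -0.13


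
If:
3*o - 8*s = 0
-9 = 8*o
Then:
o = -9/8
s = -27/64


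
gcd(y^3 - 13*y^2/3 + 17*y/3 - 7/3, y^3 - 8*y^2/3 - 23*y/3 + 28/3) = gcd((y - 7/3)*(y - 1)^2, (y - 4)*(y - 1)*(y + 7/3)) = y - 1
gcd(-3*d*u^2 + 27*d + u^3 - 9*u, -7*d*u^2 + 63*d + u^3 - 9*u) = u^2 - 9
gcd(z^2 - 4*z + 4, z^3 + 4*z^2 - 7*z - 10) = z - 2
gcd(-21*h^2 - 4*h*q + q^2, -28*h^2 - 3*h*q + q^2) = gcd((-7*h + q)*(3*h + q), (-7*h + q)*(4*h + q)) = -7*h + q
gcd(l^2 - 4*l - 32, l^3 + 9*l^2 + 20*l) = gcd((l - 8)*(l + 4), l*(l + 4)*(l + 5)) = l + 4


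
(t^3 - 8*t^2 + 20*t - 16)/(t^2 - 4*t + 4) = t - 4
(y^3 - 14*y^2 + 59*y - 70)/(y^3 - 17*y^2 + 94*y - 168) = (y^2 - 7*y + 10)/(y^2 - 10*y + 24)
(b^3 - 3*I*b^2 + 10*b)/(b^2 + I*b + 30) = b*(b + 2*I)/(b + 6*I)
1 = 1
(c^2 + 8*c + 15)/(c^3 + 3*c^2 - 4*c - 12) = (c + 5)/(c^2 - 4)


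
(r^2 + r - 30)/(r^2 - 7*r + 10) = (r + 6)/(r - 2)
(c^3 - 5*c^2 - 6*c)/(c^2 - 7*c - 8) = c*(c - 6)/(c - 8)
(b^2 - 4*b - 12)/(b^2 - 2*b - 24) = (b + 2)/(b + 4)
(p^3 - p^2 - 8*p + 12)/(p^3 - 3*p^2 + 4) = (p + 3)/(p + 1)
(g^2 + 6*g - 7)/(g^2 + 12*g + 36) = (g^2 + 6*g - 7)/(g^2 + 12*g + 36)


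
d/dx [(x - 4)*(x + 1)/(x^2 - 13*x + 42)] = 2*(-5*x^2 + 46*x - 89)/(x^4 - 26*x^3 + 253*x^2 - 1092*x + 1764)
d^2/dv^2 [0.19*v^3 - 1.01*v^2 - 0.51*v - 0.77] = 1.14*v - 2.02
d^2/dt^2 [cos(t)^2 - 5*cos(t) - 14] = 5*cos(t) - 2*cos(2*t)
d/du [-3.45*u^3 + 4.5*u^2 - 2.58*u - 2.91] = -10.35*u^2 + 9.0*u - 2.58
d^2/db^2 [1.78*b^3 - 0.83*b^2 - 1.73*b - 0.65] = 10.68*b - 1.66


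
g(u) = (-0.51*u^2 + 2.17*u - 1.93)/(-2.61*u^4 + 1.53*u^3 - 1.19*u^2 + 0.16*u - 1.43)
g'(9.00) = -0.00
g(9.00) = 0.00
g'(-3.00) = 0.04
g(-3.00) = 0.05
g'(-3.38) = 0.03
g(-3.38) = 0.04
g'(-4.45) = 0.01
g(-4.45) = 0.02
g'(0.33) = -1.53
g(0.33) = 0.86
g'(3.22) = 0.00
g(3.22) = 0.00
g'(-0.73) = 1.74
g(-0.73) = 1.08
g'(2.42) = 0.01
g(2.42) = -0.00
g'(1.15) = -0.25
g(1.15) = 0.02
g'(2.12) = 0.02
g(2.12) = -0.01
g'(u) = (2.17 - 1.02*u)/(-2.61*u^4 + 1.53*u^3 - 1.19*u^2 + 0.16*u - 1.43) + (-0.51*u^2 + 2.17*u - 1.93)*(10.44*u^3 - 4.59*u^2 + 2.38*u - 0.16)/(-2.61*u^4 + 1.53*u^3 - 1.19*u^2 + 0.16*u - 1.43)^2 = (-2.6622*u^5 + 17.7714*u^4 - 26.7894*u^3 + 11.3594*u^2 - 3.1348*u - 2.7943)/(6.8121*u^8 - 7.9866*u^7 + 8.5527*u^6 - 4.4766*u^5 + 9.3703*u^4 - 4.7566*u^3 + 3.429*u^2 - 0.4576*u + 2.0449)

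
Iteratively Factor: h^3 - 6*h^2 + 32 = (h - 4)*(h^2 - 2*h - 8) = (h - 4)^2*(h + 2)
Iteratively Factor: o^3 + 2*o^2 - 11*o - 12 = (o - 3)*(o^2 + 5*o + 4) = (o - 3)*(o + 4)*(o + 1)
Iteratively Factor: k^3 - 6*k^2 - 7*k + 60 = (k - 5)*(k^2 - k - 12) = (k - 5)*(k + 3)*(k - 4)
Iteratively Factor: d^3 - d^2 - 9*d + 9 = (d + 3)*(d^2 - 4*d + 3) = (d - 1)*(d + 3)*(d - 3)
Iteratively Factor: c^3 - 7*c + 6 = (c + 3)*(c^2 - 3*c + 2) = (c - 1)*(c + 3)*(c - 2)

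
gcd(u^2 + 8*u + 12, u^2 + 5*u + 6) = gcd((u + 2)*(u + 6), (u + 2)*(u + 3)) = u + 2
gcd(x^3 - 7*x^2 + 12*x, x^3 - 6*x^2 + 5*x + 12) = x^2 - 7*x + 12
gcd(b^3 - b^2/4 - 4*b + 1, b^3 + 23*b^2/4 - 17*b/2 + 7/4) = b - 1/4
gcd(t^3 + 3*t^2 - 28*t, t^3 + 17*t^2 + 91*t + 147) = t + 7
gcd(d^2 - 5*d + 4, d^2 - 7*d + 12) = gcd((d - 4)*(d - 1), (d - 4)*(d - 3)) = d - 4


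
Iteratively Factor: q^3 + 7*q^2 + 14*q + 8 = (q + 4)*(q^2 + 3*q + 2) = (q + 1)*(q + 4)*(q + 2)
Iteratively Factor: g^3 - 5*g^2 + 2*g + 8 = (g - 4)*(g^2 - g - 2) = (g - 4)*(g - 2)*(g + 1)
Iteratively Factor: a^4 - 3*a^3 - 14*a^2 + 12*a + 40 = (a + 2)*(a^3 - 5*a^2 - 4*a + 20) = (a - 5)*(a + 2)*(a^2 - 4) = (a - 5)*(a + 2)^2*(a - 2)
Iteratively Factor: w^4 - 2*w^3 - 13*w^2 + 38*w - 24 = (w - 3)*(w^3 + w^2 - 10*w + 8) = (w - 3)*(w - 2)*(w^2 + 3*w - 4) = (w - 3)*(w - 2)*(w - 1)*(w + 4)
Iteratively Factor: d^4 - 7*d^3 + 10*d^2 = (d - 5)*(d^3 - 2*d^2) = d*(d - 5)*(d^2 - 2*d) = d^2*(d - 5)*(d - 2)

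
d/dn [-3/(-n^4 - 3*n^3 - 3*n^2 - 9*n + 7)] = 3*(-4*n^3 - 9*n^2 - 6*n - 9)/(n^4 + 3*n^3 + 3*n^2 + 9*n - 7)^2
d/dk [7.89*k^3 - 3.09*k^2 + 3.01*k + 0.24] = 23.67*k^2 - 6.18*k + 3.01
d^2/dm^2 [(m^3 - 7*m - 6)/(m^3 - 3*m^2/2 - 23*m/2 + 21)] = 24*(m^3 + 18*m^2 + 48*m + 66)/(8*m^6 + 36*m^5 - 114*m^4 - 477*m^3 + 798*m^2 + 1764*m - 2744)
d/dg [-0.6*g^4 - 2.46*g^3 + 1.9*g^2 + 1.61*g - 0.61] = -2.4*g^3 - 7.38*g^2 + 3.8*g + 1.61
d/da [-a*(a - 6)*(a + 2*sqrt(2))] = -3*a^2 - 4*sqrt(2)*a + 12*a + 12*sqrt(2)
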